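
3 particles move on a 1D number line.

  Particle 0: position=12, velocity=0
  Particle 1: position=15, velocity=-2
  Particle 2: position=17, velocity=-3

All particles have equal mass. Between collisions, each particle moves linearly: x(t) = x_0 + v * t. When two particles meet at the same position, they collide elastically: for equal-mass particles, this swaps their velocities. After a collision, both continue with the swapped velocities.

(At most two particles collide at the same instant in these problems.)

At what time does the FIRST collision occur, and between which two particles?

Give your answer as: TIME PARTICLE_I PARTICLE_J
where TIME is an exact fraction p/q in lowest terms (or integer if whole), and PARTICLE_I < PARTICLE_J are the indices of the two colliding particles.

Answer: 3/2 0 1

Derivation:
Pair (0,1): pos 12,15 vel 0,-2 -> gap=3, closing at 2/unit, collide at t=3/2
Pair (1,2): pos 15,17 vel -2,-3 -> gap=2, closing at 1/unit, collide at t=2
Earliest collision: t=3/2 between 0 and 1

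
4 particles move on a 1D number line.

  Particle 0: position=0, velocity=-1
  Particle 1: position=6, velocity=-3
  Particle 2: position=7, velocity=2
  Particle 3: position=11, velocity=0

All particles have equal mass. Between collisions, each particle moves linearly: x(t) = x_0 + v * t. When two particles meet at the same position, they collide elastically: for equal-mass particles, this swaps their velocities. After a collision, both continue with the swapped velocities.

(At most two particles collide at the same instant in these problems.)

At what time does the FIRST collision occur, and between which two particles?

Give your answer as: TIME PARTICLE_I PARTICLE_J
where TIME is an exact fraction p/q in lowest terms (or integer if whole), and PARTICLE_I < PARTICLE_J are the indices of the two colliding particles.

Pair (0,1): pos 0,6 vel -1,-3 -> gap=6, closing at 2/unit, collide at t=3
Pair (1,2): pos 6,7 vel -3,2 -> not approaching (rel speed -5 <= 0)
Pair (2,3): pos 7,11 vel 2,0 -> gap=4, closing at 2/unit, collide at t=2
Earliest collision: t=2 between 2 and 3

Answer: 2 2 3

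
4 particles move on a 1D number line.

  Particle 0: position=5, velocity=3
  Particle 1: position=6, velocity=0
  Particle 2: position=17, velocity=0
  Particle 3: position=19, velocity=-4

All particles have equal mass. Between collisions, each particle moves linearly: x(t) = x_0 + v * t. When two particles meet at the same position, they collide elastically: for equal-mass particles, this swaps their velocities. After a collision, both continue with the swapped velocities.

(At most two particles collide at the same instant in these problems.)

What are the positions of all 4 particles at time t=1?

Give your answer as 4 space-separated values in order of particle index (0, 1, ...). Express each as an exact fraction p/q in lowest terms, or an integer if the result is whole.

Answer: 6 8 15 17

Derivation:
Collision at t=1/3: particles 0 and 1 swap velocities; positions: p0=6 p1=6 p2=17 p3=53/3; velocities now: v0=0 v1=3 v2=0 v3=-4
Collision at t=1/2: particles 2 and 3 swap velocities; positions: p0=6 p1=13/2 p2=17 p3=17; velocities now: v0=0 v1=3 v2=-4 v3=0
Advance to t=1 (no further collisions before then); velocities: v0=0 v1=3 v2=-4 v3=0; positions = 6 8 15 17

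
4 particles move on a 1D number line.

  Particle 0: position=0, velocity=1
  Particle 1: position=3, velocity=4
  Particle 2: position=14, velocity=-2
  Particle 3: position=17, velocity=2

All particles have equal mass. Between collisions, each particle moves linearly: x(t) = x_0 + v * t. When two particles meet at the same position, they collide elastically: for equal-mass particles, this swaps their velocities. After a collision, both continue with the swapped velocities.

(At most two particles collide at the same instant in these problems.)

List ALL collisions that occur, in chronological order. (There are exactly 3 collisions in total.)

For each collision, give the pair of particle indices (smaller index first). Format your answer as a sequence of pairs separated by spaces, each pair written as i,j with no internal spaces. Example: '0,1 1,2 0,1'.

Answer: 1,2 0,1 2,3

Derivation:
Collision at t=11/6: particles 1 and 2 swap velocities; positions: p0=11/6 p1=31/3 p2=31/3 p3=62/3; velocities now: v0=1 v1=-2 v2=4 v3=2
Collision at t=14/3: particles 0 and 1 swap velocities; positions: p0=14/3 p1=14/3 p2=65/3 p3=79/3; velocities now: v0=-2 v1=1 v2=4 v3=2
Collision at t=7: particles 2 and 3 swap velocities; positions: p0=0 p1=7 p2=31 p3=31; velocities now: v0=-2 v1=1 v2=2 v3=4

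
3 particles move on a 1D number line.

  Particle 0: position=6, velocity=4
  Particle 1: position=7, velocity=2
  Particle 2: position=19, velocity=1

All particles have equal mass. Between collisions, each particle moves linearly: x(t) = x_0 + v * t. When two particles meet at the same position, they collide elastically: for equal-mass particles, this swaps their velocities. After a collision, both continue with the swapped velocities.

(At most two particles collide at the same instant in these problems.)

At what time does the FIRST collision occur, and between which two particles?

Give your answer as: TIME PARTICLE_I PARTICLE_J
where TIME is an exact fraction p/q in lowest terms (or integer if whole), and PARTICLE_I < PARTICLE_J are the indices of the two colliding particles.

Pair (0,1): pos 6,7 vel 4,2 -> gap=1, closing at 2/unit, collide at t=1/2
Pair (1,2): pos 7,19 vel 2,1 -> gap=12, closing at 1/unit, collide at t=12
Earliest collision: t=1/2 between 0 and 1

Answer: 1/2 0 1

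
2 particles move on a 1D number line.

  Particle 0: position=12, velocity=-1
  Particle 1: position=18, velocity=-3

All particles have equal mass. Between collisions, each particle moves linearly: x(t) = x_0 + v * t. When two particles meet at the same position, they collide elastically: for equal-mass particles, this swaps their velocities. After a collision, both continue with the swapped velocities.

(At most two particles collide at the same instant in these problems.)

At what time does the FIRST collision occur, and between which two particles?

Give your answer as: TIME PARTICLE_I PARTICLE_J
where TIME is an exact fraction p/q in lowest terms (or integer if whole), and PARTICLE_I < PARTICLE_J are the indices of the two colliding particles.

Pair (0,1): pos 12,18 vel -1,-3 -> gap=6, closing at 2/unit, collide at t=3
Earliest collision: t=3 between 0 and 1

Answer: 3 0 1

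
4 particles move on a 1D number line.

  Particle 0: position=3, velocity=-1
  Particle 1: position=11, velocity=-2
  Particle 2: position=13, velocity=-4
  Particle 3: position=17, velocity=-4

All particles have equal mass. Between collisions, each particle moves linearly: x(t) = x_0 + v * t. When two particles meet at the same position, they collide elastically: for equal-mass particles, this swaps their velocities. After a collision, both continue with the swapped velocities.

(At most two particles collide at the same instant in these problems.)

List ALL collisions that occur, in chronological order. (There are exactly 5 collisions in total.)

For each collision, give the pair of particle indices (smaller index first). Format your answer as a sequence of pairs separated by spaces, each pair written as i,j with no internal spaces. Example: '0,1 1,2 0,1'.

Answer: 1,2 2,3 0,1 1,2 2,3

Derivation:
Collision at t=1: particles 1 and 2 swap velocities; positions: p0=2 p1=9 p2=9 p3=13; velocities now: v0=-1 v1=-4 v2=-2 v3=-4
Collision at t=3: particles 2 and 3 swap velocities; positions: p0=0 p1=1 p2=5 p3=5; velocities now: v0=-1 v1=-4 v2=-4 v3=-2
Collision at t=10/3: particles 0 and 1 swap velocities; positions: p0=-1/3 p1=-1/3 p2=11/3 p3=13/3; velocities now: v0=-4 v1=-1 v2=-4 v3=-2
Collision at t=14/3: particles 1 and 2 swap velocities; positions: p0=-17/3 p1=-5/3 p2=-5/3 p3=5/3; velocities now: v0=-4 v1=-4 v2=-1 v3=-2
Collision at t=8: particles 2 and 3 swap velocities; positions: p0=-19 p1=-15 p2=-5 p3=-5; velocities now: v0=-4 v1=-4 v2=-2 v3=-1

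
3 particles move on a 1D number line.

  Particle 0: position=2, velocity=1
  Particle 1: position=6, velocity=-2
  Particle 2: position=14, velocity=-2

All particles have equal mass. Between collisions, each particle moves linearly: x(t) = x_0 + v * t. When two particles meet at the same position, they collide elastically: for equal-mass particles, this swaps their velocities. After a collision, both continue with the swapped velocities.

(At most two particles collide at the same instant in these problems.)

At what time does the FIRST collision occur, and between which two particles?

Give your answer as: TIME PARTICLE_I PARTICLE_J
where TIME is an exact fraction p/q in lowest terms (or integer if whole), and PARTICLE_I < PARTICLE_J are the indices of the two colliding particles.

Pair (0,1): pos 2,6 vel 1,-2 -> gap=4, closing at 3/unit, collide at t=4/3
Pair (1,2): pos 6,14 vel -2,-2 -> not approaching (rel speed 0 <= 0)
Earliest collision: t=4/3 between 0 and 1

Answer: 4/3 0 1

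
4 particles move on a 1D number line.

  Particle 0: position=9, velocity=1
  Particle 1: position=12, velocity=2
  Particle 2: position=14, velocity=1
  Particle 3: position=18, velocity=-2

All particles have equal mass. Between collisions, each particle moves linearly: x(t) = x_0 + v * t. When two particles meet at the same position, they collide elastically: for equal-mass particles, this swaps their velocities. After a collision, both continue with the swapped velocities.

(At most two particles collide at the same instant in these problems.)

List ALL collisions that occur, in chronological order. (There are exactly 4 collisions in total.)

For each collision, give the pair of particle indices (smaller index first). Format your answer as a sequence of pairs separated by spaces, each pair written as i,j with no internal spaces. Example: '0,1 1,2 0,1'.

Collision at t=4/3: particles 2 and 3 swap velocities; positions: p0=31/3 p1=44/3 p2=46/3 p3=46/3; velocities now: v0=1 v1=2 v2=-2 v3=1
Collision at t=3/2: particles 1 and 2 swap velocities; positions: p0=21/2 p1=15 p2=15 p3=31/2; velocities now: v0=1 v1=-2 v2=2 v3=1
Collision at t=2: particles 2 and 3 swap velocities; positions: p0=11 p1=14 p2=16 p3=16; velocities now: v0=1 v1=-2 v2=1 v3=2
Collision at t=3: particles 0 and 1 swap velocities; positions: p0=12 p1=12 p2=17 p3=18; velocities now: v0=-2 v1=1 v2=1 v3=2

Answer: 2,3 1,2 2,3 0,1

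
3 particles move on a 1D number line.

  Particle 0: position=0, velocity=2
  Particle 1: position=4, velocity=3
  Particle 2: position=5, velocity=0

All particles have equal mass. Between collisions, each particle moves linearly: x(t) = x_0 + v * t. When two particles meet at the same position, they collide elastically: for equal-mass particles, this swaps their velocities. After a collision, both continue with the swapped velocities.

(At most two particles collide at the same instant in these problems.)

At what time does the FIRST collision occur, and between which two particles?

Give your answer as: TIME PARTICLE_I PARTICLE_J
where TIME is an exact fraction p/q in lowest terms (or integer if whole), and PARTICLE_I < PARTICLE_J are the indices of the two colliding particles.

Pair (0,1): pos 0,4 vel 2,3 -> not approaching (rel speed -1 <= 0)
Pair (1,2): pos 4,5 vel 3,0 -> gap=1, closing at 3/unit, collide at t=1/3
Earliest collision: t=1/3 between 1 and 2

Answer: 1/3 1 2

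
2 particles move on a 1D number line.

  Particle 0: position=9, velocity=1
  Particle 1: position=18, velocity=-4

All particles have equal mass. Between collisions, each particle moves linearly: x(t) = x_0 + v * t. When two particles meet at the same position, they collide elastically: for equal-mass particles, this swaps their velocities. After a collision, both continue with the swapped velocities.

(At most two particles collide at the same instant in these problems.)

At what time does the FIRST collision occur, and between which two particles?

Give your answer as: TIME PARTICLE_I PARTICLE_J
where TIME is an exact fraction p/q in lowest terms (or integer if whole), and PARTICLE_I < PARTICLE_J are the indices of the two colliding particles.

Pair (0,1): pos 9,18 vel 1,-4 -> gap=9, closing at 5/unit, collide at t=9/5
Earliest collision: t=9/5 between 0 and 1

Answer: 9/5 0 1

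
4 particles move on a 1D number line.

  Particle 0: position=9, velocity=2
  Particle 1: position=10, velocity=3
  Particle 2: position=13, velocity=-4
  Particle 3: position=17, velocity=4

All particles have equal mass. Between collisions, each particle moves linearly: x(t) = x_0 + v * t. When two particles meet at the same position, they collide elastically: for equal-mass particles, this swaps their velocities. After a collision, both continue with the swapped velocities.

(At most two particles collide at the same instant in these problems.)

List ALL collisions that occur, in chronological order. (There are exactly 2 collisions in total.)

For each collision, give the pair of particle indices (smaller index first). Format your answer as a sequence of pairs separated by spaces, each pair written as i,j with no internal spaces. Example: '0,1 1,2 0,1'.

Collision at t=3/7: particles 1 and 2 swap velocities; positions: p0=69/7 p1=79/7 p2=79/7 p3=131/7; velocities now: v0=2 v1=-4 v2=3 v3=4
Collision at t=2/3: particles 0 and 1 swap velocities; positions: p0=31/3 p1=31/3 p2=12 p3=59/3; velocities now: v0=-4 v1=2 v2=3 v3=4

Answer: 1,2 0,1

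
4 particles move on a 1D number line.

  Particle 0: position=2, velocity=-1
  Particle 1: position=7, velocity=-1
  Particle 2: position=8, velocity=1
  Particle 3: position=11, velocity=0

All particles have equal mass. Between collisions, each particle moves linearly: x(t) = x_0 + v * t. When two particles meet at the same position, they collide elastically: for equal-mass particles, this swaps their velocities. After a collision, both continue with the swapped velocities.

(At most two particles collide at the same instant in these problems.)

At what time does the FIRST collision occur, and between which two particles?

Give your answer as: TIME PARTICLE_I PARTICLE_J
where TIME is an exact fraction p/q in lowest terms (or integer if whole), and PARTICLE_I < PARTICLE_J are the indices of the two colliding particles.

Answer: 3 2 3

Derivation:
Pair (0,1): pos 2,7 vel -1,-1 -> not approaching (rel speed 0 <= 0)
Pair (1,2): pos 7,8 vel -1,1 -> not approaching (rel speed -2 <= 0)
Pair (2,3): pos 8,11 vel 1,0 -> gap=3, closing at 1/unit, collide at t=3
Earliest collision: t=3 between 2 and 3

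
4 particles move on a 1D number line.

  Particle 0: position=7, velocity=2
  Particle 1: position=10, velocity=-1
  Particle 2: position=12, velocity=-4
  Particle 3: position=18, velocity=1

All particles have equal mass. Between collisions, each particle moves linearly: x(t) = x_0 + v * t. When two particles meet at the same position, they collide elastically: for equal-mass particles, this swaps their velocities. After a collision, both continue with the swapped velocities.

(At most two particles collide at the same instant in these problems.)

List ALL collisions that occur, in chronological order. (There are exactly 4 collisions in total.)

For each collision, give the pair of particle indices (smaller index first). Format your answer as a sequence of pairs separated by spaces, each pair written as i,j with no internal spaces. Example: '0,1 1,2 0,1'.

Answer: 1,2 0,1 1,2 2,3

Derivation:
Collision at t=2/3: particles 1 and 2 swap velocities; positions: p0=25/3 p1=28/3 p2=28/3 p3=56/3; velocities now: v0=2 v1=-4 v2=-1 v3=1
Collision at t=5/6: particles 0 and 1 swap velocities; positions: p0=26/3 p1=26/3 p2=55/6 p3=113/6; velocities now: v0=-4 v1=2 v2=-1 v3=1
Collision at t=1: particles 1 and 2 swap velocities; positions: p0=8 p1=9 p2=9 p3=19; velocities now: v0=-4 v1=-1 v2=2 v3=1
Collision at t=11: particles 2 and 3 swap velocities; positions: p0=-32 p1=-1 p2=29 p3=29; velocities now: v0=-4 v1=-1 v2=1 v3=2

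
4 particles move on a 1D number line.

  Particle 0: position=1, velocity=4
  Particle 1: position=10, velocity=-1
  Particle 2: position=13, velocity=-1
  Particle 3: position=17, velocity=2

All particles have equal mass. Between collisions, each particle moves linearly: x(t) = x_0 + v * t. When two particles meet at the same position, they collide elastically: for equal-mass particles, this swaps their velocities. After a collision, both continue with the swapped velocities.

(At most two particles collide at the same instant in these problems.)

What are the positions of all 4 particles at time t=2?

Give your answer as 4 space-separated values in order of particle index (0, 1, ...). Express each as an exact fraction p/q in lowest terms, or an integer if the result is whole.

Collision at t=9/5: particles 0 and 1 swap velocities; positions: p0=41/5 p1=41/5 p2=56/5 p3=103/5; velocities now: v0=-1 v1=4 v2=-1 v3=2
Advance to t=2 (no further collisions before then); velocities: v0=-1 v1=4 v2=-1 v3=2; positions = 8 9 11 21

Answer: 8 9 11 21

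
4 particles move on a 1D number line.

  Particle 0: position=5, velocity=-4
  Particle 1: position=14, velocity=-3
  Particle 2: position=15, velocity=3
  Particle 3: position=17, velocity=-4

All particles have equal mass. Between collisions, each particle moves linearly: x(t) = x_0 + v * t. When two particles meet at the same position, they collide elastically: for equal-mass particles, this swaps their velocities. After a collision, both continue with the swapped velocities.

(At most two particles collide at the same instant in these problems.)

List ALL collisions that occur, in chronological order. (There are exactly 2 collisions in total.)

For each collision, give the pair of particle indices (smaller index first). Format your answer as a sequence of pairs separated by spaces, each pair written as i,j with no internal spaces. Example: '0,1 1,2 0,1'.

Collision at t=2/7: particles 2 and 3 swap velocities; positions: p0=27/7 p1=92/7 p2=111/7 p3=111/7; velocities now: v0=-4 v1=-3 v2=-4 v3=3
Collision at t=3: particles 1 and 2 swap velocities; positions: p0=-7 p1=5 p2=5 p3=24; velocities now: v0=-4 v1=-4 v2=-3 v3=3

Answer: 2,3 1,2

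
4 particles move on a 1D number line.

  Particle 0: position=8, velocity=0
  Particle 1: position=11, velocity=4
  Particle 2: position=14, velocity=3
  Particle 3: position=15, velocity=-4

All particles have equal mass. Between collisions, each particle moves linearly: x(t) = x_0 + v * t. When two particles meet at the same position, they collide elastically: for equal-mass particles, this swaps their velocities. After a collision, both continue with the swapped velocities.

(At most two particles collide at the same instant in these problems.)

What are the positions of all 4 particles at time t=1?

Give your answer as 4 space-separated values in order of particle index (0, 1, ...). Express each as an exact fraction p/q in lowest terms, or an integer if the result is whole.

Answer: 8 11 15 17

Derivation:
Collision at t=1/7: particles 2 and 3 swap velocities; positions: p0=8 p1=81/7 p2=101/7 p3=101/7; velocities now: v0=0 v1=4 v2=-4 v3=3
Collision at t=1/2: particles 1 and 2 swap velocities; positions: p0=8 p1=13 p2=13 p3=31/2; velocities now: v0=0 v1=-4 v2=4 v3=3
Advance to t=1 (no further collisions before then); velocities: v0=0 v1=-4 v2=4 v3=3; positions = 8 11 15 17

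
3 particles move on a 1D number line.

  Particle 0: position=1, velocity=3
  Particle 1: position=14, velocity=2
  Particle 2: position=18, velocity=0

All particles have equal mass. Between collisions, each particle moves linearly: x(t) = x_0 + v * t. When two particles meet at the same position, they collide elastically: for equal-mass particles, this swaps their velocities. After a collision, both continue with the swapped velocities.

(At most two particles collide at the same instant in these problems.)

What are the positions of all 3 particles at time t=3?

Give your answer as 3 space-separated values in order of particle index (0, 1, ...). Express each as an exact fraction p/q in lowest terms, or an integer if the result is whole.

Collision at t=2: particles 1 and 2 swap velocities; positions: p0=7 p1=18 p2=18; velocities now: v0=3 v1=0 v2=2
Advance to t=3 (no further collisions before then); velocities: v0=3 v1=0 v2=2; positions = 10 18 20

Answer: 10 18 20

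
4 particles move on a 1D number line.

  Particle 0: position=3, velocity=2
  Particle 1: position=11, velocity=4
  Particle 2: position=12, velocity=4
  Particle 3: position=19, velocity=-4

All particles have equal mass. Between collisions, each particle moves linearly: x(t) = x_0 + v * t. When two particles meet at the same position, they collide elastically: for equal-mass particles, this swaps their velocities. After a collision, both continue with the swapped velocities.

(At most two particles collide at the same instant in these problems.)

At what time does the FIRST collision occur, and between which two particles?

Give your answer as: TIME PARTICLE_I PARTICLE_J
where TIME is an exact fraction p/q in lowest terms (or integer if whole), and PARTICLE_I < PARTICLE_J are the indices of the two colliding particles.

Answer: 7/8 2 3

Derivation:
Pair (0,1): pos 3,11 vel 2,4 -> not approaching (rel speed -2 <= 0)
Pair (1,2): pos 11,12 vel 4,4 -> not approaching (rel speed 0 <= 0)
Pair (2,3): pos 12,19 vel 4,-4 -> gap=7, closing at 8/unit, collide at t=7/8
Earliest collision: t=7/8 between 2 and 3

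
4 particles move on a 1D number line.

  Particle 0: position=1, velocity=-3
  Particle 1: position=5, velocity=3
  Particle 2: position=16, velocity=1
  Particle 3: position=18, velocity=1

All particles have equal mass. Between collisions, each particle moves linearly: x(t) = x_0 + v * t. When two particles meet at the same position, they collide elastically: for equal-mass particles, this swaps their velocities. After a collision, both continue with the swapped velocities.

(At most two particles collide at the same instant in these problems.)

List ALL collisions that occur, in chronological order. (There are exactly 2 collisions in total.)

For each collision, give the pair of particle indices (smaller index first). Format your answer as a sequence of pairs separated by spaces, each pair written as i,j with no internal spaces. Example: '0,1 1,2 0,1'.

Collision at t=11/2: particles 1 and 2 swap velocities; positions: p0=-31/2 p1=43/2 p2=43/2 p3=47/2; velocities now: v0=-3 v1=1 v2=3 v3=1
Collision at t=13/2: particles 2 and 3 swap velocities; positions: p0=-37/2 p1=45/2 p2=49/2 p3=49/2; velocities now: v0=-3 v1=1 v2=1 v3=3

Answer: 1,2 2,3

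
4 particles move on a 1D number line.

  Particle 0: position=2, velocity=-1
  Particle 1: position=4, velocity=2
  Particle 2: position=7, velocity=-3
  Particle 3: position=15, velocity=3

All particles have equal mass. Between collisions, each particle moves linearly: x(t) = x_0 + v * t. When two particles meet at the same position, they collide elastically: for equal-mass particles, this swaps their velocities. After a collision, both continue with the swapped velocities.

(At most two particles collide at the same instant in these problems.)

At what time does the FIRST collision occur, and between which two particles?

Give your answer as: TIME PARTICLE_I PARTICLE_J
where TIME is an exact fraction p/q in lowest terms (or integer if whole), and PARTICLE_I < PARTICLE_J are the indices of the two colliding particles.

Pair (0,1): pos 2,4 vel -1,2 -> not approaching (rel speed -3 <= 0)
Pair (1,2): pos 4,7 vel 2,-3 -> gap=3, closing at 5/unit, collide at t=3/5
Pair (2,3): pos 7,15 vel -3,3 -> not approaching (rel speed -6 <= 0)
Earliest collision: t=3/5 between 1 and 2

Answer: 3/5 1 2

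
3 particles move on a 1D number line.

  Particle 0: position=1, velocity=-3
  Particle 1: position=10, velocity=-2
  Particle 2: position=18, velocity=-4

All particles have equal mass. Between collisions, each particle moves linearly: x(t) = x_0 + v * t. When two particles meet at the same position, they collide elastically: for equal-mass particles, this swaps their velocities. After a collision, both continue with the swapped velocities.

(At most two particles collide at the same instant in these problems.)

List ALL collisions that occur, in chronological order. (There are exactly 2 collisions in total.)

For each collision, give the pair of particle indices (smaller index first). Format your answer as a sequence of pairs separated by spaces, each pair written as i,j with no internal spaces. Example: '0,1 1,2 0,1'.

Collision at t=4: particles 1 and 2 swap velocities; positions: p0=-11 p1=2 p2=2; velocities now: v0=-3 v1=-4 v2=-2
Collision at t=17: particles 0 and 1 swap velocities; positions: p0=-50 p1=-50 p2=-24; velocities now: v0=-4 v1=-3 v2=-2

Answer: 1,2 0,1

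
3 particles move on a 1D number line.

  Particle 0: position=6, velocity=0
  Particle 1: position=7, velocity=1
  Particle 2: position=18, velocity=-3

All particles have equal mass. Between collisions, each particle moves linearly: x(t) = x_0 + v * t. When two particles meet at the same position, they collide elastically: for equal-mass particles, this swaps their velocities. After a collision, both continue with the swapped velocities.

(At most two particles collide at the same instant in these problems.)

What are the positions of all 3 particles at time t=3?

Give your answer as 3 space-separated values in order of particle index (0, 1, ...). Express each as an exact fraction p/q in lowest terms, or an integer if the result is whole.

Collision at t=11/4: particles 1 and 2 swap velocities; positions: p0=6 p1=39/4 p2=39/4; velocities now: v0=0 v1=-3 v2=1
Advance to t=3 (no further collisions before then); velocities: v0=0 v1=-3 v2=1; positions = 6 9 10

Answer: 6 9 10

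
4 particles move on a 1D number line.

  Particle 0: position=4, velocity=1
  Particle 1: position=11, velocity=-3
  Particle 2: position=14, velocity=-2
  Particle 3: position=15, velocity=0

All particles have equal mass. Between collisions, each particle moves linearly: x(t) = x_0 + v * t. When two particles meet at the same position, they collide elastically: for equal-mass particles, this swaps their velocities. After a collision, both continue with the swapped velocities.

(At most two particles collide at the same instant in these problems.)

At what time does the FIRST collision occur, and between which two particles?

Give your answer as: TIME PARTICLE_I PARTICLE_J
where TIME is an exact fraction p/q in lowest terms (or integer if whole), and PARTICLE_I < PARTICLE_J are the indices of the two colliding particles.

Answer: 7/4 0 1

Derivation:
Pair (0,1): pos 4,11 vel 1,-3 -> gap=7, closing at 4/unit, collide at t=7/4
Pair (1,2): pos 11,14 vel -3,-2 -> not approaching (rel speed -1 <= 0)
Pair (2,3): pos 14,15 vel -2,0 -> not approaching (rel speed -2 <= 0)
Earliest collision: t=7/4 between 0 and 1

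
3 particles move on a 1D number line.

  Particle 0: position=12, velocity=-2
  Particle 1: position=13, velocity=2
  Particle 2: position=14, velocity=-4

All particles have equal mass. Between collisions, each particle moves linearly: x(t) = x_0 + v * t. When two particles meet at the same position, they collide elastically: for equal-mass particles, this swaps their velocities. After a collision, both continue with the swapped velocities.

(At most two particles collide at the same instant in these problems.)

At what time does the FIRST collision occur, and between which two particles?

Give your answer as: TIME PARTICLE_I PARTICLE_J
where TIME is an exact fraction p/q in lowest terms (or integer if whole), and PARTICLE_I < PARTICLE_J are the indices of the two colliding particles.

Answer: 1/6 1 2

Derivation:
Pair (0,1): pos 12,13 vel -2,2 -> not approaching (rel speed -4 <= 0)
Pair (1,2): pos 13,14 vel 2,-4 -> gap=1, closing at 6/unit, collide at t=1/6
Earliest collision: t=1/6 between 1 and 2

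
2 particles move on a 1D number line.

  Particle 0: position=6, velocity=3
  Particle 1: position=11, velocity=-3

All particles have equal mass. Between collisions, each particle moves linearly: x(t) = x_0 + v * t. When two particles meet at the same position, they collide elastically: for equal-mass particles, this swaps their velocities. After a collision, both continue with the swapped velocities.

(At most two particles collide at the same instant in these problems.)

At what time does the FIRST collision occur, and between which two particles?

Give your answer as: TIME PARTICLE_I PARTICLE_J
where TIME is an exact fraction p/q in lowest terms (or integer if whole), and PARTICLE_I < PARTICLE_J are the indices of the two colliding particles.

Pair (0,1): pos 6,11 vel 3,-3 -> gap=5, closing at 6/unit, collide at t=5/6
Earliest collision: t=5/6 between 0 and 1

Answer: 5/6 0 1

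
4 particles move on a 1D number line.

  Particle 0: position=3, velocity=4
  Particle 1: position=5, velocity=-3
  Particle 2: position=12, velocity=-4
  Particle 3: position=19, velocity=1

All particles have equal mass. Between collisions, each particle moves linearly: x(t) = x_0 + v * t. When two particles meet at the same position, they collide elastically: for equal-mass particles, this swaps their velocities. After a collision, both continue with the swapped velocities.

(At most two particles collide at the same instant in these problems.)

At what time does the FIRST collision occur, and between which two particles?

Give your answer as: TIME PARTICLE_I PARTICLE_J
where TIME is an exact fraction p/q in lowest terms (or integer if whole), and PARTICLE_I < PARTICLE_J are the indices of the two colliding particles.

Pair (0,1): pos 3,5 vel 4,-3 -> gap=2, closing at 7/unit, collide at t=2/7
Pair (1,2): pos 5,12 vel -3,-4 -> gap=7, closing at 1/unit, collide at t=7
Pair (2,3): pos 12,19 vel -4,1 -> not approaching (rel speed -5 <= 0)
Earliest collision: t=2/7 between 0 and 1

Answer: 2/7 0 1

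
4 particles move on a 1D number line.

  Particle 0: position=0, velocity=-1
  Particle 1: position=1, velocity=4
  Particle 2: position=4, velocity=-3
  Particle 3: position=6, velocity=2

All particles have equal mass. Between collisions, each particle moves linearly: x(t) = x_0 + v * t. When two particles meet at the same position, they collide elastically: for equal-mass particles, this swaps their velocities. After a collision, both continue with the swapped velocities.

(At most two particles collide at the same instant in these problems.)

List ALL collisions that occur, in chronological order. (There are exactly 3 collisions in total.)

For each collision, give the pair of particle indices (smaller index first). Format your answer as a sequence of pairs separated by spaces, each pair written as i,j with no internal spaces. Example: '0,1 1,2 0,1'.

Collision at t=3/7: particles 1 and 2 swap velocities; positions: p0=-3/7 p1=19/7 p2=19/7 p3=48/7; velocities now: v0=-1 v1=-3 v2=4 v3=2
Collision at t=2: particles 0 and 1 swap velocities; positions: p0=-2 p1=-2 p2=9 p3=10; velocities now: v0=-3 v1=-1 v2=4 v3=2
Collision at t=5/2: particles 2 and 3 swap velocities; positions: p0=-7/2 p1=-5/2 p2=11 p3=11; velocities now: v0=-3 v1=-1 v2=2 v3=4

Answer: 1,2 0,1 2,3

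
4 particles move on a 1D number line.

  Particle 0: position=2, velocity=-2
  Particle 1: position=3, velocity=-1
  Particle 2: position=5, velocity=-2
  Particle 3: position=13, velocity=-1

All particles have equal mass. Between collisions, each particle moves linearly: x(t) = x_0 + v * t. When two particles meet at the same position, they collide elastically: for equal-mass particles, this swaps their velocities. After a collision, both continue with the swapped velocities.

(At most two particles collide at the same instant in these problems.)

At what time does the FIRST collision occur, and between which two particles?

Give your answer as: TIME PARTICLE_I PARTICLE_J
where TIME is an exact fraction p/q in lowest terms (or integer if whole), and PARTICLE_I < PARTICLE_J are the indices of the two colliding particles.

Pair (0,1): pos 2,3 vel -2,-1 -> not approaching (rel speed -1 <= 0)
Pair (1,2): pos 3,5 vel -1,-2 -> gap=2, closing at 1/unit, collide at t=2
Pair (2,3): pos 5,13 vel -2,-1 -> not approaching (rel speed -1 <= 0)
Earliest collision: t=2 between 1 and 2

Answer: 2 1 2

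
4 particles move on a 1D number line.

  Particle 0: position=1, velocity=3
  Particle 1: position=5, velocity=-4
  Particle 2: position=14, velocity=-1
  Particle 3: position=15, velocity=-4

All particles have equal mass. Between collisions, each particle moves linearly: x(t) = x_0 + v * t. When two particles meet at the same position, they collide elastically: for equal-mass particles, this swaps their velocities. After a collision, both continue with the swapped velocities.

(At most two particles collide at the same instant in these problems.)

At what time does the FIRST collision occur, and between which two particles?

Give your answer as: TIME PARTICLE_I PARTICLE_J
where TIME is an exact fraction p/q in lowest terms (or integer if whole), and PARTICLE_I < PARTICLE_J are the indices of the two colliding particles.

Pair (0,1): pos 1,5 vel 3,-4 -> gap=4, closing at 7/unit, collide at t=4/7
Pair (1,2): pos 5,14 vel -4,-1 -> not approaching (rel speed -3 <= 0)
Pair (2,3): pos 14,15 vel -1,-4 -> gap=1, closing at 3/unit, collide at t=1/3
Earliest collision: t=1/3 between 2 and 3

Answer: 1/3 2 3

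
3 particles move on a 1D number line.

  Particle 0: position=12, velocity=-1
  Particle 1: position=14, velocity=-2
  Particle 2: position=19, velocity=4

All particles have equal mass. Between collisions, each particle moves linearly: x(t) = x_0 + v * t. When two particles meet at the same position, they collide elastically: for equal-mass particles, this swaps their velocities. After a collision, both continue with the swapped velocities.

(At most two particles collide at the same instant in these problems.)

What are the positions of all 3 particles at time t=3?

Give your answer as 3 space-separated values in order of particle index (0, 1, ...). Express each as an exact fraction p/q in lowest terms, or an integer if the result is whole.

Collision at t=2: particles 0 and 1 swap velocities; positions: p0=10 p1=10 p2=27; velocities now: v0=-2 v1=-1 v2=4
Advance to t=3 (no further collisions before then); velocities: v0=-2 v1=-1 v2=4; positions = 8 9 31

Answer: 8 9 31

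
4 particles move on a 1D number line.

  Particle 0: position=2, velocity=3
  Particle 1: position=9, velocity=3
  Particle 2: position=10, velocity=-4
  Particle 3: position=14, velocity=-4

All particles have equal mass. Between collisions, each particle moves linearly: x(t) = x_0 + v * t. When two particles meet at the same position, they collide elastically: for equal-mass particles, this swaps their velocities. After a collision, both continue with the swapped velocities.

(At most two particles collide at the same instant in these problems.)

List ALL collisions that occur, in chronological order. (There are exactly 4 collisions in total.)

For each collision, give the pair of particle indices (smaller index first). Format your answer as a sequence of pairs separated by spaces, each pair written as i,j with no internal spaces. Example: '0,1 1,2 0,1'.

Collision at t=1/7: particles 1 and 2 swap velocities; positions: p0=17/7 p1=66/7 p2=66/7 p3=94/7; velocities now: v0=3 v1=-4 v2=3 v3=-4
Collision at t=5/7: particles 2 and 3 swap velocities; positions: p0=29/7 p1=50/7 p2=78/7 p3=78/7; velocities now: v0=3 v1=-4 v2=-4 v3=3
Collision at t=8/7: particles 0 and 1 swap velocities; positions: p0=38/7 p1=38/7 p2=66/7 p3=87/7; velocities now: v0=-4 v1=3 v2=-4 v3=3
Collision at t=12/7: particles 1 and 2 swap velocities; positions: p0=22/7 p1=50/7 p2=50/7 p3=99/7; velocities now: v0=-4 v1=-4 v2=3 v3=3

Answer: 1,2 2,3 0,1 1,2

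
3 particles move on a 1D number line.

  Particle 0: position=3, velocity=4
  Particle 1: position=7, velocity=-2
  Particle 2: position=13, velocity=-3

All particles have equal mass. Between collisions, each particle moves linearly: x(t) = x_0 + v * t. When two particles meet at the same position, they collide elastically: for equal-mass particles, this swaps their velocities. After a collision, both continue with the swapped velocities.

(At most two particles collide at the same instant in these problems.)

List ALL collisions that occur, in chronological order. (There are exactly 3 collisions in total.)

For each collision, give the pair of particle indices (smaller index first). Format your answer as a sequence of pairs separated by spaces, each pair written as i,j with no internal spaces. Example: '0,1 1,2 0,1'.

Answer: 0,1 1,2 0,1

Derivation:
Collision at t=2/3: particles 0 and 1 swap velocities; positions: p0=17/3 p1=17/3 p2=11; velocities now: v0=-2 v1=4 v2=-3
Collision at t=10/7: particles 1 and 2 swap velocities; positions: p0=29/7 p1=61/7 p2=61/7; velocities now: v0=-2 v1=-3 v2=4
Collision at t=6: particles 0 and 1 swap velocities; positions: p0=-5 p1=-5 p2=27; velocities now: v0=-3 v1=-2 v2=4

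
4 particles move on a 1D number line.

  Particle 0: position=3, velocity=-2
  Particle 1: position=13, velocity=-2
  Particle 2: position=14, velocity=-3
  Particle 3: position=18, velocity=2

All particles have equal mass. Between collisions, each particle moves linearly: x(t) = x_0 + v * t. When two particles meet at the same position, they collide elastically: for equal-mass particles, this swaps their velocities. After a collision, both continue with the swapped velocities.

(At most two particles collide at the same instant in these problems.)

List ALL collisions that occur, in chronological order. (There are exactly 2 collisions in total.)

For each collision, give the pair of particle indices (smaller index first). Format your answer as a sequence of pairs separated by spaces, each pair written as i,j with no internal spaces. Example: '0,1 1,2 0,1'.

Answer: 1,2 0,1

Derivation:
Collision at t=1: particles 1 and 2 swap velocities; positions: p0=1 p1=11 p2=11 p3=20; velocities now: v0=-2 v1=-3 v2=-2 v3=2
Collision at t=11: particles 0 and 1 swap velocities; positions: p0=-19 p1=-19 p2=-9 p3=40; velocities now: v0=-3 v1=-2 v2=-2 v3=2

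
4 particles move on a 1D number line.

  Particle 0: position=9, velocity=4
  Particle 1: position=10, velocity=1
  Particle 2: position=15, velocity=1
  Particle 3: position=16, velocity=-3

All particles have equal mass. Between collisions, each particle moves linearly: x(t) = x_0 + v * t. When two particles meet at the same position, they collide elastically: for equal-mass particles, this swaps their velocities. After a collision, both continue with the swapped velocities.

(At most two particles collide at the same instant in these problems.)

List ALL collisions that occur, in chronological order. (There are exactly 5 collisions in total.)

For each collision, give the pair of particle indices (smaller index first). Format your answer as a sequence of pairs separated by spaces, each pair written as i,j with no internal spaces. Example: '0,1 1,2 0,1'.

Collision at t=1/4: particles 2 and 3 swap velocities; positions: p0=10 p1=41/4 p2=61/4 p3=61/4; velocities now: v0=4 v1=1 v2=-3 v3=1
Collision at t=1/3: particles 0 and 1 swap velocities; positions: p0=31/3 p1=31/3 p2=15 p3=46/3; velocities now: v0=1 v1=4 v2=-3 v3=1
Collision at t=1: particles 1 and 2 swap velocities; positions: p0=11 p1=13 p2=13 p3=16; velocities now: v0=1 v1=-3 v2=4 v3=1
Collision at t=3/2: particles 0 and 1 swap velocities; positions: p0=23/2 p1=23/2 p2=15 p3=33/2; velocities now: v0=-3 v1=1 v2=4 v3=1
Collision at t=2: particles 2 and 3 swap velocities; positions: p0=10 p1=12 p2=17 p3=17; velocities now: v0=-3 v1=1 v2=1 v3=4

Answer: 2,3 0,1 1,2 0,1 2,3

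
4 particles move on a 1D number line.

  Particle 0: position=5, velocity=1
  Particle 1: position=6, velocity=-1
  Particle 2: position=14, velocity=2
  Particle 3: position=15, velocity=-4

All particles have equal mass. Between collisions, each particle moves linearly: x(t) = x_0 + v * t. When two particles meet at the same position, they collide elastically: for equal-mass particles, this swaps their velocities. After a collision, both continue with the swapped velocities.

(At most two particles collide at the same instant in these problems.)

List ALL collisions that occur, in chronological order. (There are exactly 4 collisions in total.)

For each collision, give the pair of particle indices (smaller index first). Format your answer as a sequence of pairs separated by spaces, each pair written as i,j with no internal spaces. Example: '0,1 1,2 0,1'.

Answer: 2,3 0,1 1,2 0,1

Derivation:
Collision at t=1/6: particles 2 and 3 swap velocities; positions: p0=31/6 p1=35/6 p2=43/3 p3=43/3; velocities now: v0=1 v1=-1 v2=-4 v3=2
Collision at t=1/2: particles 0 and 1 swap velocities; positions: p0=11/2 p1=11/2 p2=13 p3=15; velocities now: v0=-1 v1=1 v2=-4 v3=2
Collision at t=2: particles 1 and 2 swap velocities; positions: p0=4 p1=7 p2=7 p3=18; velocities now: v0=-1 v1=-4 v2=1 v3=2
Collision at t=3: particles 0 and 1 swap velocities; positions: p0=3 p1=3 p2=8 p3=20; velocities now: v0=-4 v1=-1 v2=1 v3=2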